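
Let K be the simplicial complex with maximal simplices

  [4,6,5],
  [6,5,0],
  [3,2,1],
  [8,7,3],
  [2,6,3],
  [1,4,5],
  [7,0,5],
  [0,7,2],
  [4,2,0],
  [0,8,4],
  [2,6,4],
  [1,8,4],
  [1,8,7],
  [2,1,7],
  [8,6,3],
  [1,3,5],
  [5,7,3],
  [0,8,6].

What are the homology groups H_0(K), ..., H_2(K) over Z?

H_0 = Z,  H_1 = Z ⊕ Z/2Z,  H_2 = 0.

Order the vertices as 0 < 1 < 2 < 3 < 4 < 5 < 6 < 7 < 8. Listing each simplex with vertices in this order, K has dimension 2 with simplices:

  0-simplices (9): [0], [1], [2], [3], [4], [5], [6], [7], [8]
  1-simplices (27): (27 of them)
  2-simplices (18): [0,2,4], [0,2,7], [0,4,8], [0,5,6], [0,5,7], [0,6,8], [1,2,3], [1,2,7], [1,3,5], [1,4,5], [1,4,8], [1,7,8], [2,3,6], [2,4,6], [3,5,7], [3,6,8], [3,7,8], [4,5,6]

Hence C_0 ≅ Z^9, C_1 ≅ Z^27, C_2 ≅ Z^18.

The boundary map ∂_1: C_1 → C_0 maps an edge to its endpoints' difference, ∂[p,q] = q − p. For instance
  ∂[0,7] = [7] − [0].
This gives a 9×27 integer matrix of rank 8; reducing to Smith normal form yields diagonal entries (1,1,1,1,1,1,1,1).

Boundary ∂_2: C_2 → C_1 maps a triangle to the signed sum of its edges. For instance
  ∂[1,4,5] = [4,5] − [1,5] + [1,4],
  ∂[1,7,8] = [7,8] − [1,8] + [1,7].
As a 27×18 matrix over Z this has rank 18, with invariant factors (1,1,1,1,1,1,1,1,1,1,1,1,1,1,1,1,1,2).

Now H_k = ker ∂_k / im ∂_{k+1}, so:

  H_0: rank C_0 − rank ∂_1 = 9 − 8 = 1, and the invariant factors of ∂_1 are all 1, so H_0 ≅ Z.
  H_1: rank ker ∂_1 − rank ∂_2 = (27 − 8) − 18 = 1, and ∂_2 has invariant factor 2 > 1, so H_1 ≅ Z ⊕ Z/2Z.
  H_2: rank ker ∂_2 − rank ∂_3 = (18 − 18) − 0 = 0, and there is no ∂_3, so H_2 ≅ 0.

As a check, the Euler characteristic is 9 − 27 + 18 = 0, which agrees with 1 − 1 + 0 = 0.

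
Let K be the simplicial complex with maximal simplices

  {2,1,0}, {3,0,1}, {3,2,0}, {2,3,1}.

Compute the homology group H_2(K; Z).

Take the total order 0 < 1 < 2 < 3 on the vertex set. Then K (dimension 2) consists of the simplices:

  0-simplices (4): [0], [1], [2], [3]
  1-simplices (6): [0,1], [0,2], [0,3], [1,2], [1,3], [2,3]
  2-simplices (4): [0,1,2], [0,1,3], [0,2,3], [1,2,3]

so the chain groups are C_0 ≅ Z^4, C_1 ≅ Z^6, C_2 ≅ Z^4.

The boundary map ∂_1: C_1 → C_0 maps an edge to its endpoints' difference, ∂[p,q] = q − p. For instance
  ∂[0,3] = [3] − [0].
As a 4×6 matrix over Z this has rank 3, with invariant factors (1,1,1).

∂_2: C_2 → C_1 acts by ∂[p,q,r] = [q,r] − [p,r] + [p,q]. For instance
  ∂[1,2,3] = [2,3] − [1,3] + [1,2],
  ∂[0,1,3] = [1,3] − [0,3] + [0,1].
This gives a 6×4 integer matrix of rank 3; reducing to Smith normal form yields diagonal entries (1,1,1).

Computing H_k = (kernel of ∂_k) / (image of ∂_{k+1}):

  H_2: rank ker ∂_2 − rank ∂_3 = (4 − 3) − 0 = 1, and there is no ∂_3, so H_2 ≅ Z.

(K is a triangulation of the 2-sphere S^2.)

H_2 ≅ Z.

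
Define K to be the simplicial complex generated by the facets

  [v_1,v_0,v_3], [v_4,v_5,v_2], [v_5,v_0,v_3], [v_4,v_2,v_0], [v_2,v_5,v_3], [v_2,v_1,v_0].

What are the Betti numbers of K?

b_0 = 1, b_1 = 1, b_2 = 0.

K has 6 vertices, 12 edges, 6 triangles.
rank ∂_0 = 0, rank ∂_1 = 5 ⇒ b_0 = 6 − 0 − 5 = 1; all invariant factors of ∂_1 are 1 so no torsion. So H_0 ≅ Z.
rank ∂_1 = 5, rank ∂_2 = 6 ⇒ b_1 = 12 − 5 − 6 = 1; all invariant factors of ∂_2 are 1 so no torsion. So H_1 ≅ Z.
rank ∂_2 = 6, rank ∂_3 = 0 ⇒ b_2 = 6 − 6 − 0 = 0. So H_2 ≅ 0.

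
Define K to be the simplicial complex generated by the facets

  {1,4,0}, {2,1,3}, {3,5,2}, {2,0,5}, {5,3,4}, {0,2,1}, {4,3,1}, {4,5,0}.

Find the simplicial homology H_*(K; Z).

Take the total order 0 < 1 < 2 < 3 < 4 < 5 on the vertex set. Then K (dimension 2) consists of the simplices:

  0-simplices (6): [0], [1], [2], [3], [4], [5]
  1-simplices (12): [0,1], [0,2], [0,4], [0,5], [1,2], [1,3], [1,4], [2,3], [2,5], [3,4], [3,5], [4,5]
  2-simplices (8): [0,1,2], [0,1,4], [0,2,5], [0,4,5], [1,2,3], [1,3,4], [2,3,5], [3,4,5]

so the chain groups are C_0 ≅ Z^6, C_1 ≅ Z^12, C_2 ≅ Z^8.

∂_1: C_1 → C_0 is given by ∂[p,q] = [q] − [p].
This gives a 6×12 integer matrix of rank 5; reducing to Smith normal form yields diagonal entries (1,1,1,1,1).

The boundary map ∂_2: C_2 → C_1 maps a triangle to the signed sum of its edges. For instance
  ∂[0,4,5] = [4,5] − [0,5] + [0,4],
  ∂[1,3,4] = [3,4] − [1,4] + [1,3].
The 12×8 boundary matrix has rank 7 and Smith normal form diag(1,1,1,1,1,1,1).

From H_k ≅ ker(∂_k) / im(∂_{k+1}) we obtain:

  H_0: rank C_0 − rank ∂_1 = 6 − 5 = 1, and the invariant factors of ∂_1 are all 1, so H_0 ≅ Z.
  H_1: rank ker ∂_1 − rank ∂_2 = (12 − 5) − 7 = 0, and the invariant factors of ∂_2 are all 1, so H_1 ≅ 0.
  H_2: rank ker ∂_2 − rank ∂_3 = (8 − 7) − 0 = 1, and there is no ∂_3, so H_2 ≅ Z.

As a check, the Euler characteristic is 6 − 12 + 8 = 2, which agrees with 1 − 0 + 1 = 2.

H_0 ≅ Z,  H_1 = 0,  H_2 ≅ Z.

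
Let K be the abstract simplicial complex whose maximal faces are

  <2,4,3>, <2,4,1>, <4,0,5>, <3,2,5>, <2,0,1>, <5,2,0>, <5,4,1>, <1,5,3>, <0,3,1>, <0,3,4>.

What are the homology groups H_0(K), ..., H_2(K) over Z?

Take the total order 0 < 1 < 2 < 3 < 4 < 5 on the vertex set. Then K (dimension 2) consists of the simplices:

  0-simplices (6): [0], [1], [2], [3], [4], [5]
  1-simplices (15): [0,1], [0,2], [0,3], [0,4], [0,5], [1,2], [1,3], [1,4], [1,5], [2,3], [2,4], [2,5], [3,4], [3,5], [4,5]
  2-simplices (10): [0,1,2], [0,1,3], [0,2,5], [0,3,4], [0,4,5], [1,2,4], [1,3,5], [1,4,5], [2,3,4], [2,3,5]

so the chain groups are C_0 ≅ Z^6, C_1 ≅ Z^15, C_2 ≅ Z^10.

Boundary ∂_1: C_1 → C_0 sends each edge [p,q] (with p < q) to q − p.
The 6×15 boundary matrix has rank 5 and Smith normal form diag(1,1,1,1,1).

∂_2: C_2 → C_1 maps a triangle to the signed sum of its edges. For instance
  ∂[0,1,3] = [1,3] − [0,3] + [0,1],
  ∂[2,3,4] = [3,4] − [2,4] + [2,3].
The 15×10 boundary matrix has rank 10 and Smith normal form diag(1,1,1,1,1,1,1,1,1,2).

Now H_k = ker ∂_k / im ∂_{k+1}, so:

  H_0: rank C_0 − rank ∂_1 = 6 − 5 = 1, and the invariant factors of ∂_1 are all 1, so H_0 = Z.
  H_1: rank ker ∂_1 − rank ∂_2 = (15 − 5) − 10 = 0, and ∂_2 has invariant factor 2 > 1, so H_1 = Z/2.
  H_2: rank ker ∂_2 − rank ∂_3 = (10 − 10) − 0 = 0, and there is no ∂_3, so H_2 = 0.

H_0 = Z,  H_1 = Z/2,  H_2 = 0.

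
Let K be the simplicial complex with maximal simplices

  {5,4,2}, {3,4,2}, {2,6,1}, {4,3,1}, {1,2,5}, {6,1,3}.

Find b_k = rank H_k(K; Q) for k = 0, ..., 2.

We work with the vertex ordering 1 < 2 < 3 < 4 < 5 < 6. The simplices of K, each written with vertices in increasing order, are:

  0-simplices (6): [1], [2], [3], [4], [5], [6]
  1-simplices (12): [1,2], [1,3], [1,4], [1,5], [1,6], [2,3], [2,4], [2,5], [2,6], [3,4], [3,6], [4,5]
  2-simplices (6): [1,2,5], [1,2,6], [1,3,4], [1,3,6], [2,3,4], [2,4,5]

Hence C_0 ≅ Z^6, C_1 ≅ Z^12, C_2 ≅ Z^6.

∂_1: C_1 → C_0 is given by ∂[p,q] = [q] − [p]. For instance
  ∂[2,3] = [3] − [2].
The resulting 6×12 matrix has rank 5, and its Smith normal form has invariant factors (1,1,1,1,1).

∂_2: C_2 → C_1 sends each 2-simplex [p,q,r] to [q,r] − [p,r] + [p,q]. For instance
  ∂[1,2,6] = [2,6] − [1,6] + [1,2],
  ∂[1,2,5] = [2,5] − [1,5] + [1,2].
The 12×6 boundary matrix has rank 6 and Smith normal form diag(1,1,1,1,1,1).

Computing H_k = (kernel of ∂_k) / (image of ∂_{k+1}):

  H_0: rank C_0 − rank ∂_1 = 6 − 5 = 1, and the invariant factors of ∂_1 are all 1, so H_0 ≅ Z.
  H_1: rank ker ∂_1 − rank ∂_2 = (12 − 5) − 6 = 1, and the invariant factors of ∂_2 are all 1, so H_1 ≅ Z.
  H_2: rank ker ∂_2 − rank ∂_3 = (6 − 6) − 0 = 0, and there is no ∂_3, so H_2 ≅ 0.

Hence the Betti numbers are b_0 = 1, b_1 = 1, b_2 = 0.

b_0 = 1, b_1 = 1, b_2 = 0.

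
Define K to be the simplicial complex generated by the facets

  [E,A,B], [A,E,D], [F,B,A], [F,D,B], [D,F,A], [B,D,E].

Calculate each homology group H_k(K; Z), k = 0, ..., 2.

H_0 ≅ Z,  H_1 = 0,  H_2 ≅ Z.

K has 5 vertices, 9 edges, 6 triangles.
rank ∂_0 = 0, rank ∂_1 = 4 ⇒ b_0 = 5 − 0 − 4 = 1; all invariant factors of ∂_1 are 1 so no torsion. So H_0 ≅ Z.
rank ∂_1 = 4, rank ∂_2 = 5 ⇒ b_1 = 9 − 4 − 5 = 0; all invariant factors of ∂_2 are 1 so no torsion. So H_1 ≅ 0.
rank ∂_2 = 5, rank ∂_3 = 0 ⇒ b_2 = 6 − 5 − 0 = 1. So H_2 ≅ Z.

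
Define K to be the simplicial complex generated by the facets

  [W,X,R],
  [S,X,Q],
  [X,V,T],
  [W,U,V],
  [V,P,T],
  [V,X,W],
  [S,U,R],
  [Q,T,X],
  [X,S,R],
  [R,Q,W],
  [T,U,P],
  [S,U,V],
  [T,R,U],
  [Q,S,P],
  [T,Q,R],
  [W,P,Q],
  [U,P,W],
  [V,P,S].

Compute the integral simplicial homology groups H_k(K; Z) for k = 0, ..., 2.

H_0 = Z,  H_1 = Z ⊕ Z/2Z,  H_2 = 0.

We work with the vertex ordering P < Q < R < S < T < U < V < W < X. The simplices of K, each written with vertices in increasing order, are:

  0-simplices (9): P, Q, R, S, T, U, V, W, X
  1-simplices (27): PQ, PS, PT, PU, PV, PW, QR, QS, QT, QW, QX, RS, RT, RU, RW, RX, SU, SV, SX, TU, TV, TX, UV, UW, VW, VX, WX
  2-simplices (18): PQS, PQW, PSV, PTU, PTV, PUW, QRT, QRW, QSX, QTX, RSU, RSX, RTU, RWX, SUV, TVX, UVW, VWX

so the chain groups are C_0 ≅ Z^9, C_1 ≅ Z^27, C_2 ≅ Z^18.

Boundary ∂_1: C_1 → C_0 sends each edge [p,q] (with p < q) to q − p. For instance
  ∂SV = V − S.
This gives a 9×27 integer matrix of rank 8; reducing to Smith normal form yields diagonal entries (1,1,1,1,1,1,1,1).

Boundary ∂_2: C_2 → C_1 maps a triangle to the signed sum of its edges. For instance
  ∂RWX = WX − RX + RW,
  ∂SUV = UV − SV + SU.
This gives a 27×18 integer matrix of rank 18; reducing to Smith normal form yields diagonal entries (1,1,1,1,1,1,1,1,1,1,1,1,1,1,1,1,1,2).

Computing H_k = (kernel of ∂_k) / (image of ∂_{k+1}):

  H_0: rank C_0 − rank ∂_1 = 9 − 8 = 1, and the invariant factors of ∂_1 are all 1, so H_0 ≅ Z.
  H_1: rank ker ∂_1 − rank ∂_2 = (27 − 8) − 18 = 1, and ∂_2 has invariant factor 2 > 1, so H_1 ≅ Z ⊕ Z/2Z.
  H_2: rank ker ∂_2 − rank ∂_3 = (18 − 18) − 0 = 0, and there is no ∂_3, so H_2 ≅ 0.

As a check, the Euler characteristic is 9 − 27 + 18 = 0, which agrees with 1 − 1 + 0 = 0.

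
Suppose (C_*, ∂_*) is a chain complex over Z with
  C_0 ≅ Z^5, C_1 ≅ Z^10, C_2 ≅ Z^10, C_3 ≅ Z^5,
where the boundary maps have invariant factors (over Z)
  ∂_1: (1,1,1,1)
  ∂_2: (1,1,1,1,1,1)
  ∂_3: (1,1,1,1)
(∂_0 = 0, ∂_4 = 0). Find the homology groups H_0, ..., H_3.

H_0: b_0 = 5 − 0 − 4 = 1; torsion from ∂_1 factors > 1: none. So H_0 ≅ Z.
H_1: b_1 = 10 − 4 − 6 = 0; torsion from ∂_2 factors > 1: none. So H_1 ≅ 0.
H_2: b_2 = 10 − 6 − 4 = 0; torsion from ∂_3 factors > 1: none. So H_2 ≅ 0.
H_3: b_3 = 5 − 4 − 0 = 1; torsion from ∂_4 factors > 1: none. So H_3 ≅ Z.

H_0 ≅ Z,  H_1 = 0,  H_2 = 0,  H_3 ≅ Z.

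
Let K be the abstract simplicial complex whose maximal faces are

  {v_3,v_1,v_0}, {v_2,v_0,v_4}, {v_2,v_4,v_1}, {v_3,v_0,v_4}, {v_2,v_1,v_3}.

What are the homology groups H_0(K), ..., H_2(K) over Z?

Take the total order v_0 < v_1 < v_2 < v_3 < v_4 on the vertex set. Then K (dimension 2) consists of the simplices:

  0-simplices (5): [v_0], [v_1], [v_2], [v_3], [v_4]
  1-simplices (10): [v_0,v_1], [v_0,v_2], [v_0,v_3], [v_0,v_4], [v_1,v_2], [v_1,v_3], [v_1,v_4], [v_2,v_3], [v_2,v_4], [v_3,v_4]
  2-simplices (5): [v_0,v_1,v_3], [v_0,v_2,v_4], [v_0,v_3,v_4], [v_1,v_2,v_3], [v_1,v_2,v_4]

Hence C_0 ≅ Z^5, C_1 ≅ Z^10, C_2 ≅ Z^5.

∂_1: C_1 → C_0 sends each edge [p,q] (with p < q) to q − p. For instance
  ∂[v_0,v_1] = [v_1] − [v_0].
The resulting 5×10 matrix has rank 4, and its Smith normal form has invariant factors (1,1,1,1).

∂_2: C_2 → C_1 sends each 2-simplex [p,q,r] to [q,r] − [p,r] + [p,q]. For instance
  ∂[v_0,v_3,v_4] = [v_3,v_4] − [v_0,v_4] + [v_0,v_3],
  ∂[v_1,v_2,v_4] = [v_2,v_4] − [v_1,v_4] + [v_1,v_2].
This gives a 10×5 integer matrix of rank 5; reducing to Smith normal form yields diagonal entries (1,1,1,1,1).

Now H_k = ker ∂_k / im ∂_{k+1}, so:

  H_0: rank C_0 − rank ∂_1 = 5 − 4 = 1, and the invariant factors of ∂_1 are all 1, so H_0 ≅ Z.
  H_1: rank ker ∂_1 − rank ∂_2 = (10 − 4) − 5 = 1, and the invariant factors of ∂_2 are all 1, so H_1 ≅ Z.
  H_2: rank ker ∂_2 − rank ∂_3 = (5 − 5) − 0 = 0, and there is no ∂_3, so H_2 ≅ 0.

(K is a triangulation of the Möbius band.)

H_0 = Z,  H_1 = Z,  H_2 = 0.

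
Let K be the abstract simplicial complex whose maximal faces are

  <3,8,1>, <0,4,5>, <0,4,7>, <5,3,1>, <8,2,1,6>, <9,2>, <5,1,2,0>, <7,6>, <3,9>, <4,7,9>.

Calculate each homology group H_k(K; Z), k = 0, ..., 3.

H_0 = Z,  H_1 = Z^3,  H_2 = 0,  H_3 = 0.

We work with the vertex ordering 0 < 1 < 2 < 3 < 4 < 5 < 6 < 7 < 8 < 9. The simplices of K, each written with vertices in increasing order, are:

  0-simplices (10): [0], [1], [2], [3], [4], [5], [6], [7], [8], [9]
  1-simplices (23): [0,1], [0,2], [0,4], [0,5], [0,7], [1,2], [1,3], [1,5], [1,6], [1,8], [2,5], [2,6], [2,8], [2,9], [3,5], [3,8], [3,9], [4,5], [4,7], [4,9], [6,7], [6,8], [7,9]
  2-simplices (13): [0,1,2], [0,1,5], [0,2,5], [0,4,5], [0,4,7], [1,2,5], [1,2,6], [1,2,8], [1,3,5], [1,3,8], [1,6,8], [2,6,8], [4,7,9]
  3-simplices (2): [0,1,2,5], [1,2,6,8]

so the chain groups are C_0 ≅ Z^10, C_1 ≅ Z^23, C_2 ≅ Z^13, C_3 ≅ Z^2.

∂_1: C_1 → C_0 is given by ∂[p,q] = [q] − [p]. For instance
  ∂[2,9] = [9] − [2].
The resulting 10×23 matrix has rank 9, and its Smith normal form has invariant factors (1,1,1,1,1,1,1,1,1).

Boundary ∂_2: C_2 → C_1 sends each 2-simplex [p,q,r] to [q,r] − [p,r] + [p,q]. For instance
  ∂[0,4,7] = [4,7] − [0,7] + [0,4],
  ∂[0,1,5] = [1,5] − [0,5] + [0,1].
The resulting 23×13 matrix has rank 11, and its Smith normal form has invariant factors (1,1,1,1,1,1,1,1,1,1,1).

∂_3: C_3 → C_2 sends each 3-simplex σ to the alternating sum Σ_i (−1)^i (σ with its i-th vertex removed). For instance
  ∂[0,1,2,5] = [1,2,5] − [0,2,5] + [0,1,5] − [0,1,2],
  ∂[1,2,6,8] = [2,6,8] − [1,6,8] + [1,2,8] − [1,2,6].
The resulting 13×2 matrix has rank 2, and its Smith normal form has invariant factors (1,1).

From H_k ≅ ker(∂_k) / im(∂_{k+1}) we obtain:

  H_0: rank C_0 − rank ∂_1 = 10 − 9 = 1, and the invariant factors of ∂_1 are all 1, so H_0 = Z.
  H_1: rank ker ∂_1 − rank ∂_2 = (23 − 9) − 11 = 3, and the invariant factors of ∂_2 are all 1, so H_1 = Z^3.
  H_2: rank ker ∂_2 − rank ∂_3 = (13 − 11) − 2 = 0, and the invariant factors of ∂_3 are all 1, so H_2 = 0.
  H_3: rank ker ∂_3 − rank ∂_4 = (2 − 2) − 0 = 0, and there is no ∂_4, so H_3 = 0.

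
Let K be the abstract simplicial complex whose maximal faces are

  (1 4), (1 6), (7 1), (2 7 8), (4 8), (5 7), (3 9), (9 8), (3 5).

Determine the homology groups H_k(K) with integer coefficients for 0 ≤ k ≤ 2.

Take the total order 1 < 2 < 3 < 4 < 5 < 6 < 7 < 8 < 9 on the vertex set. Then K (dimension 2) consists of the simplices:

  0-simplices (9): [1], [2], [3], [4], [5], [6], [7], [8], [9]
  1-simplices (11): [1,4], [1,6], [1,7], [2,7], [2,8], [3,5], [3,9], [4,8], [5,7], [7,8], [8,9]
  2-simplices (1): [2,7,8]

Hence C_0 ≅ Z^9, C_1 ≅ Z^11, C_2 ≅ Z^1.

The boundary map ∂_1: C_1 → C_0 is given by ∂[p,q] = [q] − [p].
The resulting 9×11 matrix has rank 8, and its Smith normal form has invariant factors (1,1,1,1,1,1,1,1).

The boundary map ∂_2: C_2 → C_1 maps a triangle to the signed sum of its edges. For instance
  ∂[2,7,8] = [7,8] − [2,8] + [2,7].
This gives a 11×1 integer matrix of rank 1; reducing to Smith normal form yields diagonal entries (1).

Computing H_k = (kernel of ∂_k) / (image of ∂_{k+1}):

  H_0: rank C_0 − rank ∂_1 = 9 − 8 = 1, and the invariant factors of ∂_1 are all 1, so H_0 = Z.
  H_1: rank ker ∂_1 − rank ∂_2 = (11 − 8) − 1 = 2, and the invariant factors of ∂_2 are all 1, so H_1 = Z^2.
  H_2: rank ker ∂_2 − rank ∂_3 = (1 − 1) − 0 = 0, and there is no ∂_3, so H_2 = 0.

As a check, the Euler characteristic is 9 − 11 + 1 = -1, which agrees with 1 − 2 + 0 = -1.

H_0 ≅ Z,  H_1 ≅ Z^2,  H_2 = 0.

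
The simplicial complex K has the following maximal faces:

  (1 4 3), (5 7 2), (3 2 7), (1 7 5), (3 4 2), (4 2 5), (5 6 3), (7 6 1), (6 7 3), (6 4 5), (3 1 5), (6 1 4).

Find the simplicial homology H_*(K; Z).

H_0 ≅ Z,  H_1 ≅ Z_2,  H_2 = 0.

K has 7 vertices, 18 edges, 12 triangles.
rank ∂_0 = 0, rank ∂_1 = 6 ⇒ b_0 = 7 − 0 − 6 = 1; all invariant factors of ∂_1 are 1 so no torsion. So H_0 = Z.
rank ∂_1 = 6, rank ∂_2 = 12 ⇒ b_1 = 18 − 6 − 12 = 0; ∂_2 has invariant factor(s) [2] giving torsion. So H_1 = Z_2.
rank ∂_2 = 12, rank ∂_3 = 0 ⇒ b_2 = 12 − 12 − 0 = 0. So H_2 = 0.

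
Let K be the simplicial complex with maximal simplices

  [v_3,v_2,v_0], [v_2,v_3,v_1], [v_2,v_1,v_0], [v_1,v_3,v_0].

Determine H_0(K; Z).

Order the vertices as v_0 < v_1 < v_2 < v_3. Listing each simplex with vertices in this order, K has dimension 2 with simplices:

  0-simplices (4): [v_0], [v_1], [v_2], [v_3]
  1-simplices (6): [v_0,v_1], [v_0,v_2], [v_0,v_3], [v_1,v_2], [v_1,v_3], [v_2,v_3]
  2-simplices (4): [v_0,v_1,v_2], [v_0,v_1,v_3], [v_0,v_2,v_3], [v_1,v_2,v_3]

Hence C_0 ≅ Z^4, C_1 ≅ Z^6, C_2 ≅ Z^4.

∂_1: C_1 → C_0 is given by ∂[p,q] = [q] − [p].
The 4×6 boundary matrix has rank 3 and Smith normal form diag(1,1,1).

∂_2: C_2 → C_1 maps a triangle to the signed sum of its edges. For instance
  ∂[v_0,v_1,v_2] = [v_1,v_2] − [v_0,v_2] + [v_0,v_1],
  ∂[v_0,v_2,v_3] = [v_2,v_3] − [v_0,v_3] + [v_0,v_2].
The 6×4 boundary matrix has rank 3 and Smith normal form diag(1,1,1).

Now H_k = ker ∂_k / im ∂_{k+1}, so:

  H_0: rank C_0 − rank ∂_1 = 4 − 3 = 1, and the invariant factors of ∂_1 are all 1, so H_0 ≅ Z.

(K is a triangulation of the 2-sphere S^2.)

H_0 = Z.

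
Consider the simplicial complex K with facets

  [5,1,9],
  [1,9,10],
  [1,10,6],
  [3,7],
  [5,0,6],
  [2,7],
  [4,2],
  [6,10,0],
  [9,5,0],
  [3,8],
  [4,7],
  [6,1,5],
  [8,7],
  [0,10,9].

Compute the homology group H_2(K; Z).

Take the total order 0 < 1 < 2 < 3 < 4 < 5 < 6 < 7 < 8 < 9 < 10 on the vertex set. Then K (dimension 2) consists of the simplices:

  0-simplices (11): [0], [1], [2], [3], [4], [5], [6], [7], [8], [9], [10]
  1-simplices (18): [0,5], [0,6], [0,9], [0,10], [1,5], [1,6], [1,9], [1,10], [2,4], [2,7], [3,7], [3,8], [4,7], [5,6], [5,9], [6,10], [7,8], [9,10]
  2-simplices (8): [0,5,6], [0,5,9], [0,6,10], [0,9,10], [1,5,6], [1,5,9], [1,6,10], [1,9,10]

so the chain groups are C_0 ≅ Z^11, C_1 ≅ Z^18, C_2 ≅ Z^8.

∂_1: C_1 → C_0 maps an edge to its endpoints' difference, ∂[p,q] = q − p.
The 11×18 boundary matrix has rank 9 and Smith normal form diag(1,1,1,1,1,1,1,1,1).

The boundary map ∂_2: C_2 → C_1 sends each 2-simplex [p,q,r] to [q,r] − [p,r] + [p,q]. For instance
  ∂[0,5,9] = [5,9] − [0,9] + [0,5],
  ∂[0,9,10] = [9,10] − [0,10] + [0,9].
The resulting 18×8 matrix has rank 7, and its Smith normal form has invariant factors (1,1,1,1,1,1,1).

Computing H_k = (kernel of ∂_k) / (image of ∂_{k+1}):

  H_2: rank ker ∂_2 − rank ∂_3 = (8 − 7) − 0 = 1, and there is no ∂_3, so H_2 = Z.

(K is a triangulation of the disjoint union of the 2-sphere S^2 and a wedge of 2 circles.)

H_2 = Z.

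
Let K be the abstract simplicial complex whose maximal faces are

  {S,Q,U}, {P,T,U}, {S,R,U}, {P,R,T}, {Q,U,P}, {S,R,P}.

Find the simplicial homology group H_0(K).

H_0 = Z.

Order the vertices as P < Q < R < S < T < U. Listing each simplex with vertices in this order, K has dimension 2 with simplices:

  0-simplices (6): P, Q, R, S, T, U
  1-simplices (12): PQ, PR, PS, PT, PU, QS, QU, RS, RT, RU, SU, TU
  2-simplices (6): PQU, PRS, PRT, PTU, QSU, RSU

Hence C_0 ≅ Z^6, C_1 ≅ Z^12, C_2 ≅ Z^6.

∂_1: C_1 → C_0 maps an edge to its endpoints' difference, ∂[p,q] = q − p.
This gives a 6×12 integer matrix of rank 5; reducing to Smith normal form yields diagonal entries (1,1,1,1,1).

∂_2: C_2 → C_1 maps a triangle to the signed sum of its edges. For instance
  ∂PRT = RT − PT + PR,
  ∂PQU = QU − PU + PQ.
The resulting 12×6 matrix has rank 6, and its Smith normal form has invariant factors (1,1,1,1,1,1).

Computing H_k = (kernel of ∂_k) / (image of ∂_{k+1}):

  H_0: rank C_0 − rank ∂_1 = 6 − 5 = 1, and the invariant factors of ∂_1 are all 1, so H_0 ≅ Z.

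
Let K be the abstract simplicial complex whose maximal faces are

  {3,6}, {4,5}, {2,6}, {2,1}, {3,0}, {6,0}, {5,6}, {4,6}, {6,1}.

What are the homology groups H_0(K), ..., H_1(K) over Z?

Take the total order 0 < 1 < 2 < 3 < 4 < 5 < 6 on the vertex set. Then K (dimension 1) consists of the simplices:

  0-simplices (7): [0], [1], [2], [3], [4], [5], [6]
  1-simplices (9): [0,3], [0,6], [1,2], [1,6], [2,6], [3,6], [4,5], [4,6], [5,6]

Hence C_0 ≅ Z^7, C_1 ≅ Z^9.

∂_1: C_1 → C_0 sends each edge [p,q] (with p < q) to q − p. For instance
  ∂[1,2] = [2] − [1].
This gives a 7×9 integer matrix of rank 6; reducing to Smith normal form yields diagonal entries (1,1,1,1,1,1).

Now H_k = ker ∂_k / im ∂_{k+1}, so:

  H_0: rank C_0 − rank ∂_1 = 7 − 6 = 1, and the invariant factors of ∂_1 are all 1, so H_0 = Z.
  H_1: rank ker ∂_1 − rank ∂_2 = (9 − 6) − 0 = 3, and there is no ∂_2, so H_1 = Z^3.

As a check, the Euler characteristic is 7 − 9 = -2, which agrees with 1 − 3 = -2.
(K is a triangulation of a wedge of 3 circles.)

H_0 = Z,  H_1 = Z^3.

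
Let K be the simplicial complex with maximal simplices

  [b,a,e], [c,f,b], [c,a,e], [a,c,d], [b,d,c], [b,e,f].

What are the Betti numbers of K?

We work with the vertex ordering a < b < c < d < e < f. The simplices of K, each written with vertices in increasing order, are:

  0-simplices (6): a, b, c, d, e, f
  1-simplices (12): ab, ac, ad, ae, bc, bd, be, bf, cd, ce, cf, ef
  2-simplices (6): abe, acd, ace, bcd, bcf, bef

Hence C_0 ≅ Z^6, C_1 ≅ Z^12, C_2 ≅ Z^6.

∂_1: C_1 → C_0 maps an edge to its endpoints' difference, ∂[p,q] = q − p. For instance
  ∂bc = c − b.
The resulting 6×12 matrix has rank 5, and its Smith normal form has invariant factors (1,1,1,1,1).

Boundary ∂_2: C_2 → C_1 maps a triangle to the signed sum of its edges. For instance
  ∂bcf = cf − bf + bc,
  ∂abe = be − ae + ab.
As a 12×6 matrix over Z this has rank 6, with invariant factors (1,1,1,1,1,1).

Computing H_k = (kernel of ∂_k) / (image of ∂_{k+1}):

  H_0: rank C_0 − rank ∂_1 = 6 − 5 = 1, and the invariant factors of ∂_1 are all 1, so H_0 = Z.
  H_1: rank ker ∂_1 − rank ∂_2 = (12 − 5) − 6 = 1, and the invariant factors of ∂_2 are all 1, so H_1 = Z.
  H_2: rank ker ∂_2 − rank ∂_3 = (6 − 6) − 0 = 0, and there is no ∂_3, so H_2 = 0.

(K is a triangulation of the cylinder S^1 x I.)

Hence the Betti numbers are b_0 = 1, b_1 = 1, b_2 = 0.

b_0 = 1, b_1 = 1, b_2 = 0.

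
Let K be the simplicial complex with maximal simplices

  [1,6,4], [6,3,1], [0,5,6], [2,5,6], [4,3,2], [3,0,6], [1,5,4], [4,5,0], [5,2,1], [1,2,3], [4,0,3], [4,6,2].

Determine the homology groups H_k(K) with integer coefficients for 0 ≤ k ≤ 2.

H_0 ≅ Z,  H_1 ≅ Z/2,  H_2 = 0.

K has 7 vertices, 18 edges, 12 triangles.
rank ∂_0 = 0, rank ∂_1 = 6 ⇒ b_0 = 7 − 0 − 6 = 1; all invariant factors of ∂_1 are 1 so no torsion. So H_0 = Z.
rank ∂_1 = 6, rank ∂_2 = 12 ⇒ b_1 = 18 − 6 − 12 = 0; ∂_2 has invariant factor(s) [2] giving torsion. So H_1 = Z/2.
rank ∂_2 = 12, rank ∂_3 = 0 ⇒ b_2 = 12 − 12 − 0 = 0. So H_2 = 0.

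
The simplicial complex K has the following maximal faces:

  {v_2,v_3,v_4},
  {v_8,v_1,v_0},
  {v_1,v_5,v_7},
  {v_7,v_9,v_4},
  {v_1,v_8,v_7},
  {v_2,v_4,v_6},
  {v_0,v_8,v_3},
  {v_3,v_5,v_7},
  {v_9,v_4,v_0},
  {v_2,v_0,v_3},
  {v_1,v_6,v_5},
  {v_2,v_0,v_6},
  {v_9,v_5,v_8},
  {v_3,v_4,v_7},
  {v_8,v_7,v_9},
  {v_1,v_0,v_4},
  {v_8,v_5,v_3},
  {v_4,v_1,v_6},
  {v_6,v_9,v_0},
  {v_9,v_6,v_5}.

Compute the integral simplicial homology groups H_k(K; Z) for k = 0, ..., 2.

Fix the vertex order v_0 < v_1 < v_2 < v_3 < v_4 < v_5 < v_6 < v_7 < v_8 < v_9 and write every simplex with vertices in increasing order. Then dim K = 2 and the simplices of K are:

  0-simplices (10): [v_0], [v_1], [v_2], [v_3], [v_4], [v_5], [v_6], [v_7], [v_8], [v_9]
  1-simplices (30): (30 of them)
  2-simplices (20): (20 of them)

giving chain groups C_0 ≅ Z^10, C_1 ≅ Z^30, C_2 ≅ Z^20.

∂_1: C_1 → C_0 is given by ∂[p,q] = [q] − [p]. For instance
  ∂[v_0,v_4] = [v_4] − [v_0].
This gives a 10×30 integer matrix of rank 9; reducing to Smith normal form yields diagonal entries (1,1,1,1,1,1,1,1,1).

Boundary ∂_2: C_2 → C_1 sends each 2-simplex [p,q,r] to [q,r] − [p,r] + [p,q]. For instance
  ∂[v_7,v_8,v_9] = [v_8,v_9] − [v_7,v_9] + [v_7,v_8],
  ∂[v_0,v_6,v_9] = [v_6,v_9] − [v_0,v_9] + [v_0,v_6].
As a 30×20 matrix over Z this has rank 20, with invariant factors (1,1,1,1,1,1,1,1,1,1,1,1,1,1,1,1,1,1,1,2).

Computing H_k = (kernel of ∂_k) / (image of ∂_{k+1}):

  H_0: rank C_0 − rank ∂_1 = 10 − 9 = 1, and the invariant factors of ∂_1 are all 1, so H_0 = Z.
  H_1: rank ker ∂_1 − rank ∂_2 = (30 − 9) − 20 = 1, and ∂_2 has invariant factor 2 > 1, so H_1 = Z ⊕ Z/2.
  H_2: rank ker ∂_2 − rank ∂_3 = (20 − 20) − 0 = 0, and there is no ∂_3, so H_2 = 0.

H_0 ≅ Z,  H_1 ≅ Z ⊕ Z/2,  H_2 = 0.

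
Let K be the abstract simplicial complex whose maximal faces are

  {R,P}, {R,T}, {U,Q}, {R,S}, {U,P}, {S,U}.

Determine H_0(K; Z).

Take the total order P < Q < R < S < T < U on the vertex set. Then K (dimension 1) consists of the simplices:

  0-simplices (6): P, Q, R, S, T, U
  1-simplices (6): PR, PU, QU, RS, RT, SU

Hence C_0 ≅ Z^6, C_1 ≅ Z^6.

The boundary map ∂_1: C_1 → C_0 maps an edge to its endpoints' difference, ∂[p,q] = q − p. For instance
  ∂PU = U − P.
The resulting 6×6 matrix has rank 5, and its Smith normal form has invariant factors (1,1,1,1,1).

Now H_k = ker ∂_k / im ∂_{k+1}, so:

  H_0: rank C_0 − rank ∂_1 = 6 − 5 = 1, and the invariant factors of ∂_1 are all 1, so H_0 ≅ Z.

H_0 ≅ Z.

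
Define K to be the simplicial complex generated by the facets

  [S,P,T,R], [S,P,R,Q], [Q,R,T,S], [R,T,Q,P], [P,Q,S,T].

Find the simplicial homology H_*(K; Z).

H_0 ≅ Z,  H_1 = 0,  H_2 = 0,  H_3 ≅ Z.

Take the total order P < Q < R < S < T on the vertex set. Then K (dimension 3) consists of the simplices:

  0-simplices (5): P, Q, R, S, T
  1-simplices (10): PQ, PR, PS, PT, QR, QS, QT, RS, RT, ST
  2-simplices (10): PQR, PQS, PQT, PRS, PRT, PST, QRS, QRT, QST, RST
  3-simplices (5): PQRS, PQRT, PQST, PRST, QRST

Hence C_0 ≅ Z^5, C_1 ≅ Z^10, C_2 ≅ Z^10, C_3 ≅ Z^5.

The boundary map ∂_1: C_1 → C_0 is given by ∂[p,q] = [q] − [p]. For instance
  ∂PQ = Q − P.
The 5×10 boundary matrix has rank 4 and Smith normal form diag(1,1,1,1).

Boundary ∂_2: C_2 → C_1 acts by ∂[p,q,r] = [q,r] − [p,r] + [p,q]. For instance
  ∂QRS = RS − QS + QR,
  ∂RST = ST − RT + RS.
The 10×10 boundary matrix has rank 6 and Smith normal form diag(1,1,1,1,1,1).

The boundary map ∂_3: C_3 → C_2 sends each 3-simplex σ to the alternating sum Σ_i (−1)^i (σ with its i-th vertex removed). For instance
  ∂PQRS = QRS − PRS + PQS − PQR,
  ∂PRST = RST − PST + PRT − PRS.
The resulting 10×5 matrix has rank 4, and its Smith normal form has invariant factors (1,1,1,1).

Reading off H_k = ker ∂_k / im ∂_{k+1}:

  H_0: rank C_0 − rank ∂_1 = 5 − 4 = 1, and the invariant factors of ∂_1 are all 1, so H_0 = Z.
  H_1: rank ker ∂_1 − rank ∂_2 = (10 − 4) − 6 = 0, and the invariant factors of ∂_2 are all 1, so H_1 = 0.
  H_2: rank ker ∂_2 − rank ∂_3 = (10 − 6) − 4 = 0, and the invariant factors of ∂_3 are all 1, so H_2 = 0.
  H_3: rank ker ∂_3 − rank ∂_4 = (5 − 4) − 0 = 1, and there is no ∂_4, so H_3 = Z.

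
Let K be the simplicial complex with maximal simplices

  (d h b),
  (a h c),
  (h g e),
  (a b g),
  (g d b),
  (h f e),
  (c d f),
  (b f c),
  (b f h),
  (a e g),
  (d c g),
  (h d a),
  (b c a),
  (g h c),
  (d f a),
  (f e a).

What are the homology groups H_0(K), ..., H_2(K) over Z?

H_0 ≅ Z,  H_1 ≅ Z^2,  H_2 ≅ Z.

Take the total order a < b < c < d < e < f < g < h on the vertex set. Then K (dimension 2) consists of the simplices:

  0-simplices (8): a, b, c, d, e, f, g, h
  1-simplices (24): ab, ac, ad, ae, af, ag, ah, bc, bd, bf, bg, bh, cd, cf, cg, ch, df, dg, dh, ef, eg, eh, fh, gh
  2-simplices (16): abc, abg, ach, adf, adh, aef, aeg, bcf, bdg, bdh, bfh, cdf, cdg, cgh, efh, egh

Hence C_0 ≅ Z^8, C_1 ≅ Z^24, C_2 ≅ Z^16.

The boundary map ∂_1: C_1 → C_0 sends each edge [p,q] (with p < q) to q − p. For instance
  ∂gh = h − g.
This gives a 8×24 integer matrix of rank 7; reducing to Smith normal form yields diagonal entries (1,1,1,1,1,1,1).

∂_2: C_2 → C_1 acts by ∂[p,q,r] = [q,r] − [p,r] + [p,q]. For instance
  ∂cdg = dg − cg + cd,
  ∂adf = df − af + ad.
This gives a 24×16 integer matrix of rank 15; reducing to Smith normal form yields diagonal entries (1,1,1,1,1,1,1,1,1,1,1,1,1,1,1).

From H_k ≅ ker(∂_k) / im(∂_{k+1}) we obtain:

  H_0: rank C_0 − rank ∂_1 = 8 − 7 = 1, and the invariant factors of ∂_1 are all 1, so H_0 ≅ Z.
  H_1: rank ker ∂_1 − rank ∂_2 = (24 − 7) − 15 = 2, and the invariant factors of ∂_2 are all 1, so H_1 ≅ Z^2.
  H_2: rank ker ∂_2 − rank ∂_3 = (16 − 15) − 0 = 1, and there is no ∂_3, so H_2 ≅ Z.

As a check, the Euler characteristic is 8 − 24 + 16 = 0, which agrees with 1 − 2 + 1 = 0.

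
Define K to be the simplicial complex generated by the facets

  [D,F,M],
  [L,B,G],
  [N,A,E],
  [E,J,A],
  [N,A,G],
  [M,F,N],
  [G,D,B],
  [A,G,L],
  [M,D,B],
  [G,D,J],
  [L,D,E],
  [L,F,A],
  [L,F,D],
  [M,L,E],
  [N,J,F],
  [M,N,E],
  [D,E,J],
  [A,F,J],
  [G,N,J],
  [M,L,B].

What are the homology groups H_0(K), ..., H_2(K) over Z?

We work with the vertex ordering A < B < D < E < F < G < J < L < M < N. The simplices of K, each written with vertices in increasing order, are:

  0-simplices (10): A, B, D, E, F, G, J, L, M, N
  1-simplices (30): AE, AF, AG, AJ, AL, AN, BD, BG, BL, BM, DE, DF, DG, DJ, DL, DM, EJ, EL, EM, EN, FJ, FL, FM, FN, GJ, GL, GN, JN, LM, MN
  2-simplices (20): AEJ, AEN, AFJ, AFL, AGL, AGN, BDG, BDM, BGL, BLM, DEJ, DEL, DFL, DFM, DGJ, ELM, EMN, FJN, FMN, GJN

giving chain groups C_0 ≅ Z^10, C_1 ≅ Z^30, C_2 ≅ Z^20.

Boundary ∂_1: C_1 → C_0 maps an edge to its endpoints' difference, ∂[p,q] = q − p.
This gives a 10×30 integer matrix of rank 9; reducing to Smith normal form yields diagonal entries (1,1,1,1,1,1,1,1,1).

Boundary ∂_2: C_2 → C_1 maps a triangle to the signed sum of its edges. For instance
  ∂FMN = MN − FN + FM,
  ∂EMN = MN − EN + EM.
This gives a 30×20 integer matrix of rank 20; reducing to Smith normal form yields diagonal entries (1,1,1,1,1,1,1,1,1,1,1,1,1,1,1,1,1,1,1,2).

From H_k ≅ ker(∂_k) / im(∂_{k+1}) we obtain:

  H_0: rank C_0 − rank ∂_1 = 10 − 9 = 1, and the invariant factors of ∂_1 are all 1, so H_0 = Z.
  H_1: rank ker ∂_1 − rank ∂_2 = (30 − 9) − 20 = 1, and ∂_2 has invariant factor 2 > 1, so H_1 = Z × Z/2.
  H_2: rank ker ∂_2 − rank ∂_3 = (20 − 20) − 0 = 0, and there is no ∂_3, so H_2 = 0.

H_0 ≅ Z,  H_1 ≅ Z × Z/2,  H_2 = 0.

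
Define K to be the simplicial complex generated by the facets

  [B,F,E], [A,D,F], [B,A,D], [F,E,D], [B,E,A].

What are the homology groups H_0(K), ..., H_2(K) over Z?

H_0 = Z,  H_1 = Z,  H_2 = 0.

We work with the vertex ordering A < B < D < E < F. The simplices of K, each written with vertices in increasing order, are:

  0-simplices (5): A, B, D, E, F
  1-simplices (10): AB, AD, AE, AF, BD, BE, BF, DE, DF, EF
  2-simplices (5): ABD, ABE, ADF, BEF, DEF

Hence C_0 ≅ Z^5, C_1 ≅ Z^10, C_2 ≅ Z^5.

∂_1: C_1 → C_0 maps an edge to its endpoints' difference, ∂[p,q] = q − p. For instance
  ∂DE = E − D.
The 5×10 boundary matrix has rank 4 and Smith normal form diag(1,1,1,1).

∂_2: C_2 → C_1 sends each 2-simplex [p,q,r] to [q,r] − [p,r] + [p,q]. For instance
  ∂ABE = BE − AE + AB,
  ∂ABD = BD − AD + AB.
The 10×5 boundary matrix has rank 5 and Smith normal form diag(1,1,1,1,1).

Computing H_k = (kernel of ∂_k) / (image of ∂_{k+1}):

  H_0: rank C_0 − rank ∂_1 = 5 − 4 = 1, and the invariant factors of ∂_1 are all 1, so H_0 ≅ Z.
  H_1: rank ker ∂_1 − rank ∂_2 = (10 − 4) − 5 = 1, and the invariant factors of ∂_2 are all 1, so H_1 ≅ Z.
  H_2: rank ker ∂_2 − rank ∂_3 = (5 − 5) − 0 = 0, and there is no ∂_3, so H_2 ≅ 0.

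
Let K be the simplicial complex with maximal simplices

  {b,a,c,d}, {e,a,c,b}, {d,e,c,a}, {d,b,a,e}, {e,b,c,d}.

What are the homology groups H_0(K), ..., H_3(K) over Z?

Take the total order a < b < c < d < e on the vertex set. Then K (dimension 3) consists of the simplices:

  0-simplices (5): a, b, c, d, e
  1-simplices (10): ab, ac, ad, ae, bc, bd, be, cd, ce, de
  2-simplices (10): abc, abd, abe, acd, ace, ade, bcd, bce, bde, cde
  3-simplices (5): abcd, abce, abde, acde, bcde

Hence C_0 ≅ Z^5, C_1 ≅ Z^10, C_2 ≅ Z^10, C_3 ≅ Z^5.

The boundary map ∂_1: C_1 → C_0 maps an edge to its endpoints' difference, ∂[p,q] = q − p. For instance
  ∂de = e − d.
The resulting 5×10 matrix has rank 4, and its Smith normal form has invariant factors (1,1,1,1).

∂_2: C_2 → C_1 maps a triangle to the signed sum of its edges. For instance
  ∂bce = ce − be + bc,
  ∂bcd = cd − bd + bc.
This gives a 10×10 integer matrix of rank 6; reducing to Smith normal form yields diagonal entries (1,1,1,1,1,1).

The boundary map ∂_3: C_3 → C_2 sends each 3-simplex σ to the alternating sum Σ_i (−1)^i (σ with its i-th vertex removed). For instance
  ∂abce = bce − ace + abe − abc,
  ∂bcde = cde − bde + bce − bcd.
The resulting 10×5 matrix has rank 4, and its Smith normal form has invariant factors (1,1,1,1).

From H_k ≅ ker(∂_k) / im(∂_{k+1}) we obtain:

  H_0: rank C_0 − rank ∂_1 = 5 − 4 = 1, and the invariant factors of ∂_1 are all 1, so H_0 = Z.
  H_1: rank ker ∂_1 − rank ∂_2 = (10 − 4) − 6 = 0, and the invariant factors of ∂_2 are all 1, so H_1 = 0.
  H_2: rank ker ∂_2 − rank ∂_3 = (10 − 6) − 4 = 0, and the invariant factors of ∂_3 are all 1, so H_2 = 0.
  H_3: rank ker ∂_3 − rank ∂_4 = (5 − 4) − 0 = 1, and there is no ∂_4, so H_3 = Z.

As a check, the Euler characteristic is 5 − 10 + 10 − 5 = 0, which agrees with 1 − 0 + 0 − 1 = 0.

H_0 = Z,  H_1 = 0,  H_2 = 0,  H_3 = Z.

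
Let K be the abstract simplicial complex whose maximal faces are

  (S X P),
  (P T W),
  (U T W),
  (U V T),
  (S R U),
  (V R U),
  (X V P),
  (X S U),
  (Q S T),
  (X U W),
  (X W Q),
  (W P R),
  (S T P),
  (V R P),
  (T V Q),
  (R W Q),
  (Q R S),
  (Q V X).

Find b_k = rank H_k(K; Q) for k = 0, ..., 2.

b_0 = 1, b_1 = 2, b_2 = 1.

Order the vertices as P < Q < R < S < T < U < V < W < X. Listing each simplex with vertices in this order, K has dimension 2 with simplices:

  0-simplices (9): P, Q, R, S, T, U, V, W, X
  1-simplices (27): PR, PS, PT, PV, PW, PX, QR, QS, QT, QV, QW, QX, RS, RU, RV, RW, ST, SU, SX, TU, TV, TW, UV, UW, UX, VX, WX
  2-simplices (18): PRV, PRW, PST, PSX, PTW, PVX, QRS, QRW, QST, QTV, QVX, QWX, RSU, RUV, SUX, TUV, TUW, UWX

Hence C_0 ≅ Z^9, C_1 ≅ Z^27, C_2 ≅ Z^18.

Boundary ∂_1: C_1 → C_0 sends each edge [p,q] (with p < q) to q − p.
This gives a 9×27 integer matrix of rank 8; reducing to Smith normal form yields diagonal entries (1,1,1,1,1,1,1,1).

∂_2: C_2 → C_1 maps a triangle to the signed sum of its edges. For instance
  ∂UWX = WX − UX + UW,
  ∂QRW = RW − QW + QR.
As a 27×18 matrix over Z this has rank 17, with invariant factors (1,1,1,1,1,1,1,1,1,1,1,1,1,1,1,1,1).

Computing H_k = (kernel of ∂_k) / (image of ∂_{k+1}):

  H_0: rank C_0 − rank ∂_1 = 9 − 8 = 1, and the invariant factors of ∂_1 are all 1, so H_0 = Z.
  H_1: rank ker ∂_1 − rank ∂_2 = (27 − 8) − 17 = 2, and the invariant factors of ∂_2 are all 1, so H_1 = Z^2.
  H_2: rank ker ∂_2 − rank ∂_3 = (18 − 17) − 0 = 1, and there is no ∂_3, so H_2 = Z.

As a check, the Euler characteristic is 9 − 27 + 18 = 0, which agrees with 1 − 2 + 1 = 0.
(K is a triangulation of the torus T^2.)

Hence the Betti numbers are b_0 = 1, b_1 = 2, b_2 = 1.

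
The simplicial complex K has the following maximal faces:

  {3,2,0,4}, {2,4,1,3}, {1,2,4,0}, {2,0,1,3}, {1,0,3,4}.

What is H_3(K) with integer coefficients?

We work with the vertex ordering 0 < 1 < 2 < 3 < 4. The simplices of K, each written with vertices in increasing order, are:

  0-simplices (5): [0], [1], [2], [3], [4]
  1-simplices (10): [0,1], [0,2], [0,3], [0,4], [1,2], [1,3], [1,4], [2,3], [2,4], [3,4]
  2-simplices (10): [0,1,2], [0,1,3], [0,1,4], [0,2,3], [0,2,4], [0,3,4], [1,2,3], [1,2,4], [1,3,4], [2,3,4]
  3-simplices (5): [0,1,2,3], [0,1,2,4], [0,1,3,4], [0,2,3,4], [1,2,3,4]

giving chain groups C_0 ≅ Z^5, C_1 ≅ Z^10, C_2 ≅ Z^10, C_3 ≅ Z^5.

∂_1: C_1 → C_0 sends each edge [p,q] (with p < q) to q − p. For instance
  ∂[0,3] = [3] − [0].
The 5×10 boundary matrix has rank 4 and Smith normal form diag(1,1,1,1).

∂_2: C_2 → C_1 sends each 2-simplex [p,q,r] to [q,r] − [p,r] + [p,q]. For instance
  ∂[1,3,4] = [3,4] − [1,4] + [1,3],
  ∂[0,2,4] = [2,4] − [0,4] + [0,2].
The resulting 10×10 matrix has rank 6, and its Smith normal form has invariant factors (1,1,1,1,1,1).

Boundary ∂_3: C_3 → C_2 sends each 3-simplex σ to the alternating sum Σ_i (−1)^i (σ with its i-th vertex removed). For instance
  ∂[0,1,2,4] = [1,2,4] − [0,2,4] + [0,1,4] − [0,1,2],
  ∂[1,2,3,4] = [2,3,4] − [1,3,4] + [1,2,4] − [1,2,3].
As a 10×5 matrix over Z this has rank 4, with invariant factors (1,1,1,1).

From H_k ≅ ker(∂_k) / im(∂_{k+1}) we obtain:

  H_3: rank ker ∂_3 − rank ∂_4 = (5 − 4) − 0 = 1, and there is no ∂_4, so H_3 = Z.

H_3 ≅ Z.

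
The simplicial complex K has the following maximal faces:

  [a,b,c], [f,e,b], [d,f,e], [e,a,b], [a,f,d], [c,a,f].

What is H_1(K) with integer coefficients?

H_1 = Z.

Take the total order a < b < c < d < e < f on the vertex set. Then K (dimension 2) consists of the simplices:

  0-simplices (6): a, b, c, d, e, f
  1-simplices (12): ab, ac, ad, ae, af, bc, be, bf, cf, de, df, ef
  2-simplices (6): abc, abe, acf, adf, bef, def

so the chain groups are C_0 ≅ Z^6, C_1 ≅ Z^12, C_2 ≅ Z^6.

The boundary map ∂_1: C_1 → C_0 maps an edge to its endpoints' difference, ∂[p,q] = q − p.
The resulting 6×12 matrix has rank 5, and its Smith normal form has invariant factors (1,1,1,1,1).

Boundary ∂_2: C_2 → C_1 acts by ∂[p,q,r] = [q,r] − [p,r] + [p,q]. For instance
  ∂def = ef − df + de,
  ∂abe = be − ae + ab.
The 12×6 boundary matrix has rank 6 and Smith normal form diag(1,1,1,1,1,1).

Now H_k = ker ∂_k / im ∂_{k+1}, so:

  H_1: rank ker ∂_1 − rank ∂_2 = (12 − 5) − 6 = 1, and the invariant factors of ∂_2 are all 1, so H_1 = Z.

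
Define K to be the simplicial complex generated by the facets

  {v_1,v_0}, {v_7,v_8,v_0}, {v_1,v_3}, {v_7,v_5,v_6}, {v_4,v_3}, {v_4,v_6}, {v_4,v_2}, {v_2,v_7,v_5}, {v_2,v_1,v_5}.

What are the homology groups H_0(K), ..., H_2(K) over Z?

H_0 = Z,  H_1 = Z^3,  H_2 = 0.

K has 9 vertices, 15 edges, 4 triangles.
rank ∂_0 = 0, rank ∂_1 = 8 ⇒ b_0 = 9 − 0 − 8 = 1; all invariant factors of ∂_1 are 1 so no torsion. So H_0 ≅ Z.
rank ∂_1 = 8, rank ∂_2 = 4 ⇒ b_1 = 15 − 8 − 4 = 3; all invariant factors of ∂_2 are 1 so no torsion. So H_1 ≅ Z^3.
rank ∂_2 = 4, rank ∂_3 = 0 ⇒ b_2 = 4 − 4 − 0 = 0. So H_2 ≅ 0.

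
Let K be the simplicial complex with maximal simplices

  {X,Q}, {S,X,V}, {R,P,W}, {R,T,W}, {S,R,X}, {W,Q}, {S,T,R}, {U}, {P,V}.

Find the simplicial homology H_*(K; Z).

H_0 = Z^2,  H_1 = Z^2,  H_2 = 0.

Order the vertices as P < Q < R < S < T < U < V < W < X. Listing each simplex with vertices in this order, K has dimension 2 with simplices:

  0-simplices (9): P, Q, R, S, T, U, V, W, X
  1-simplices (14): PR, PV, PW, QW, QX, RS, RT, RW, RX, ST, SV, SX, TW, VX
  2-simplices (5): PRW, RST, RSX, RTW, SVX

Hence C_0 ≅ Z^9, C_1 ≅ Z^14, C_2 ≅ Z^5.

Boundary ∂_1: C_1 → C_0 is given by ∂[p,q] = [q] − [p]. For instance
  ∂SV = V − S.
The resulting 9×14 matrix has rank 7, and its Smith normal form has invariant factors (1,1,1,1,1,1,1).

∂_2: C_2 → C_1 maps a triangle to the signed sum of its edges. For instance
  ∂PRW = RW − PW + PR,
  ∂RSX = SX − RX + RS.
The 14×5 boundary matrix has rank 5 and Smith normal form diag(1,1,1,1,1).

From H_k ≅ ker(∂_k) / im(∂_{k+1}) we obtain:

  H_0: rank C_0 − rank ∂_1 = 9 − 7 = 2, and the invariant factors of ∂_1 are all 1, so H_0 = Z^2.
  H_1: rank ker ∂_1 − rank ∂_2 = (14 − 7) − 5 = 2, and the invariant factors of ∂_2 are all 1, so H_1 = Z^2.
  H_2: rank ker ∂_2 − rank ∂_3 = (5 − 5) − 0 = 0, and there is no ∂_3, so H_2 = 0.

As a check, the Euler characteristic is 9 − 14 + 5 = 0, which agrees with 2 − 2 + 0 = 0.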